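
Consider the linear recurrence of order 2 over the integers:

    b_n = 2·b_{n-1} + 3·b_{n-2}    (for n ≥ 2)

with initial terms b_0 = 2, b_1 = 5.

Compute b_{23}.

164750562947

b_2 = 2·5 + 3·2 = 16
b_3 = 2·16 + 3·5 = 47
b_4 = 2·47 + 3·16 = 142
b_5 = 2·142 + 3·47 = 425
b_6 = 2·425 + 3·142 = 1276
b_7 = 2·1276 + 3·425 = 3827
b_8 = 2·3827 + 3·1276 = 11482
b_9 = 2·11482 + 3·3827 = 34445
b_10 = 2·34445 + 3·11482 = 103336
b_11 = 2·103336 + 3·34445 = 310007
b_12 = 2·310007 + 3·103336 = 930022
b_13 = 2·930022 + 3·310007 = 2790065
b_14 = 2·2790065 + 3·930022 = 8370196
b_15 = 2·8370196 + 3·2790065 = 25110587
b_16 = 2·25110587 + 3·8370196 = 75331762
b_17 = 2·75331762 + 3·25110587 = 225995285
b_18 = 2·225995285 + 3·75331762 = 677985856
b_19 = 2·677985856 + 3·225995285 = 2033957567
b_20 = 2·2033957567 + 3·677985856 = 6101872702
b_21 = 2·6101872702 + 3·2033957567 = 18305618105
b_22 = 2·18305618105 + 3·6101872702 = 54916854316
b_23 = 2·54916854316 + 3·18305618105 = 164750562947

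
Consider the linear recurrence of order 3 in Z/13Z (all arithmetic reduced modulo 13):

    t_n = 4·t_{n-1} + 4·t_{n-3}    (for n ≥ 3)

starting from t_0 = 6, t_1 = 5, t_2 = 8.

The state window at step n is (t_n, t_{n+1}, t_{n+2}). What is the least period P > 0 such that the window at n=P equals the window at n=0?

n=0: window = (6, 5, 8)
n=1: window = (5, 8, 4)
n=2: window = (8, 4, 10)
n=3: window = (4, 10, 7)
n=4: window = (10, 7, 5)
n=5: window = (7, 5, 8)
n=6: window = (5, 8, 8)
n=7: window = (8, 8, 0)
n=8: window = (8, 0, 6)
n=9: window = (0, 6, 4)
n=10: window = (6, 4, 3)
n=11: window = (4, 3, 10)
n=12: window = (3, 10, 4)
n=13: window = (10, 4, 2)
n=14: window = (4, 2, 9)
n=15: window = (2, 9, 0)
n=16: window = (9, 0, 8)
n=17: window = (0, 8, 3)
n=18: window = (8, 3, 12)
n=19: window = (3, 12, 2)
n=20: window = (12, 2, 7)
n=21: window = (2, 7, 11)
n=22: window = (7, 11, 0)
n=23: window = (11, 0, 2)
n=24: window = (0, 2, 0)
n=25: window = (2, 0, 0)
n=26: window = (0, 0, 8)
n=27: window = (0, 8, 6)
n=28: window = (8, 6, 11)
n=29: window = (6, 11, 11)
n=30: window = (11, 11, 3)
n=31: window = (11, 3, 4)
n=32: window = (3, 4, 8)
n=33: window = (4, 8, 5)
n=34: window = (8, 5, 10)
n=35: window = (5, 10, 7)
n=36: window = (10, 7, 9)
n=37: window = (7, 9, 11)
n=38: window = (9, 11, 7)
n=39: window = (11, 7, 12)
n=40: window = (7, 12, 1)
…
n=154: window = (5, 10, 6)
n=155: window = (10, 6, 5)
n=156: window = (6, 5, 8)
window at n=156 equals window at n=0 → period = 156

156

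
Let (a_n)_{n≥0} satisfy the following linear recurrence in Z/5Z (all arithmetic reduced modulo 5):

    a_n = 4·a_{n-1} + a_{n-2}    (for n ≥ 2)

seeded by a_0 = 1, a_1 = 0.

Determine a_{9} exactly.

4

a_2 = 4·0 + 1·1 = 1
a_3 = 4·1 + 1·0 = 4
a_4 = 4·4 + 1·1 = 2
a_5 = 4·2 + 1·4 = 2
a_6 = 4·2 + 1·2 = 0
a_7 = 4·0 + 1·2 = 2
a_8 = 4·2 + 1·0 = 3
a_9 = 4·3 + 1·2 = 4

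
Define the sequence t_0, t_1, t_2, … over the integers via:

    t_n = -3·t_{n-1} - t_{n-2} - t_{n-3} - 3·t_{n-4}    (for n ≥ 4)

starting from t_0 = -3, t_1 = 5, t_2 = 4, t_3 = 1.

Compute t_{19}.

-6121829

t_4 = -3·1 + -1·4 + -1·5 + -3·-3 = -3
t_5 = -3·-3 + -1·1 + -1·4 + -3·5 = -11
t_6 = -3·-11 + -1·-3 + -1·1 + -3·4 = 23
t_7 = -3·23 + -1·-11 + -1·-3 + -3·1 = -58
t_8 = -3·-58 + -1·23 + -1·-11 + -3·-3 = 171
t_9 = -3·171 + -1·-58 + -1·23 + -3·-11 = -445
t_10 = -3·-445 + -1·171 + -1·-58 + -3·23 = 1153
t_11 = -3·1153 + -1·-445 + -1·171 + -3·-58 = -3011
t_12 = -3·-3011 + -1·1153 + -1·-445 + -3·171 = 7812
t_13 = -3·7812 + -1·-3011 + -1·1153 + -3·-445 = -20243
t_14 = -3·-20243 + -1·7812 + -1·-3011 + -3·1153 = 52469
t_15 = -3·52469 + -1·-20243 + -1·7812 + -3·-3011 = -135943
t_16 = -3·-135943 + -1·52469 + -1·-20243 + -3·7812 = 352167
t_17 = -3·352167 + -1·-135943 + -1·52469 + -3·-20243 = -912298
t_18 = -3·-912298 + -1·352167 + -1·-135943 + -3·52469 = 2363263
t_19 = -3·2363263 + -1·-912298 + -1·352167 + -3·-135943 = -6121829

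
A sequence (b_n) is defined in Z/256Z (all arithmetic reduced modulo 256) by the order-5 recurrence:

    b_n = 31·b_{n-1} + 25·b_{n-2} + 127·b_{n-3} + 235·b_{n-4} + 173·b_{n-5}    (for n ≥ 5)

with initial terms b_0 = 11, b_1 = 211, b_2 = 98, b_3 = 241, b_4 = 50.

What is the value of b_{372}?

39

b_5 = 31·50 + 25·241 + 127·98 + 235·211 + 173·11 = 85
b_6 = 31·85 + 25·50 + 127·241 + 235·98 + 173·211 = 73
b_7 = 31·73 + 25·85 + 127·50 + 235·241 + 173·98 = 103
b_8 = 31·103 + 25·73 + 127·85 + 235·50 + 173·241 = 136
b_9 = 31·136 + 25·103 + 127·73 + 235·85 + 173·50 = 143
b_10 = 31·143 + 25·136 + 127·103 + 235·73 + 173·85 = 38
Continuing the recurrence:
  b_11 = 235;  b_12 = 143;  b_13 = 75;  b_14 = 38;  b_15 = 69;  b_16 = 90
  b_17 = 249;  b_18 = 189;  b_19 = 223;  b_20 = 60;  b_21 = 51;  b_22 = 110
  b_23 = 127;  b_24 = 51;  b_25 = 131;  b_26 = 74;  b_27 = 249;  b_28 = 2
  b_29 = 253;  b_30 = 209;  b_31 = 151;  b_32 = 80;  b_33 = 183;  b_34 = 182
  b_35 = 115;  b_36 = 247;  b_37 = 123;  b_38 = 206;  b_39 = 13;  b_40 = 42
  b_41 = 97;  b_42 = 133;  b_43 = 143;  b_44 = 196;  b_45 = 27;  b_46 = 254
  b_47 = 199;  b_48 = 219;  b_49 = 51;  b_50 = 178;  b_51 = 129;  b_52 = 210
  b_53 = 37;  b_54 = 217;  b_55 = 199;  b_56 = 152;  b_57 = 95;  b_58 = 70
  b_59 = 123;  b_60 = 223;  b_61 = 171;  b_62 = 246;  b_63 = 85;  b_64 = 250
  b_65 = 73;  b_66 = 205;  b_67 = 63;  b_68 = 204;  b_69 = 131;  b_70 = 142
  b_71 = 143;  b_72 = 3;  b_73 = 227;  b_74 = 154;  b_75 = 137;  b_76 = 162
  b_77 = 205;  b_78 = 97;  b_79 = 247;  b_80 = 96;  b_81 = 135;  b_82 = 214
  b_83 = 3;  b_84 = 71;  b_85 = 219;  b_86 = 158;  b_87 = 29;  b_88 = 202
  b_89 = 177;  b_90 = 149;  b_91 = 239;  b_92 = 84;  b_93 = 107;  b_94 = 30
  b_95 = 215;  b_96 = 171;  b_97 = 147;  b_98 = 2;  b_99 = 17;  b_100 = 114
  b_101 = 245;  b_102 = 105;  b_103 = 39;  b_104 = 168;  b_105 = 47;  b_106 = 102
  b_107 = 11;  b_108 = 47;  b_109 = 11;  b_110 = 198;  b_111 = 101;  b_112 = 154
  b_113 = 153;  b_114 = 221;  b_115 = 159;  b_116 = 92;  b_117 = 211;  b_118 = 174
  b_119 = 159;  b_120 = 211;  b_121 = 67;  b_122 = 234;  b_123 = 25;  b_124 = 66
  b_125 = 157;  b_126 = 241;  b_127 = 87;  b_128 = 112;  b_129 = 87;  b_130 = 246
  b_131 = 147;  b_132 = 151;  b_133 = 59;  b_134 = 110;  b_135 = 45;  b_136 = 106
  b_137 = 1;  b_138 = 165;  b_139 = 79;  b_140 = 228;  b_141 = 187;  b_142 = 62
  b_143 = 231;  b_144 = 123;  b_145 = 243;  b_146 = 82;  b_147 = 161;  b_148 = 18
  b_149 = 197;  b_150 = 249;  b_151 = 135;  b_152 = 184;  b_153 = 255;  b_154 = 134
  b_155 = 155;  b_156 = 127;  b_157 = 107;  b_158 = 150;  b_159 = 117;  b_160 = 58
  b_161 = 233;  b_162 = 237;  b_163 = 255;  b_164 = 236;  b_165 = 35;  b_166 = 206
  b_167 = 175;  b_168 = 163;  b_169 = 163;  b_170 = 58;  b_171 = 169;  b_172 = 226
  b_173 = 109;  b_174 = 129;  b_175 = 183;  b_176 = 128;  b_177 = 39;  b_178 = 22
  b_179 = 35;  b_180 = 231;  b_181 = 155;  b_182 = 62;  b_183 = 61;  b_184 = 10
  b_185 = 81;  b_186 = 181;  b_187 = 175;  b_188 = 116;  b_189 = 11;  b_190 = 94
  b_191 = 247;  b_192 = 75;  b_193 = 83;  b_194 = 162;  b_195 = 49;  b_196 = 178
  b_197 = 149;  b_198 = 137;  b_199 = 231;  b_200 = 200;  b_201 = 207;  b_202 = 166
  b_203 = 43;  b_204 = 207;  b_205 = 203;  b_206 = 102;  b_207 = 133;  b_208 = 218
  b_209 = 57;  b_210 = 253;  b_211 = 95;  b_212 = 124;  b_213 = 115;  b_214 = 238
  b_215 = 191;  b_216 = 115;  b_217 = 3;  b_218 = 138;  b_219 = 57;  b_220 = 130
  b_221 = 61;  b_222 = 17;  b_223 = 23;  b_224 = 144;  b_225 = 247;  b_226 = 54
  b_227 = 179;  b_228 = 55;  b_229 = 251;  b_230 = 14;  b_231 = 77;  b_232 = 170
  b_233 = 161;  b_234 = 197;  b_235 = 15;  b_236 = 4;  b_237 = 91;  b_238 = 126
  b_239 = 7;  b_240 = 27;  b_241 = 179;  b_242 = 242;  b_243 = 193;  b_244 = 82
  b_245 = 101;  b_246 = 25;  b_247 = 71;  b_248 = 216;  b_249 = 159;  b_250 = 198
  b_251 = 187;  b_252 = 31;  b_253 = 43;  b_254 = 54;  b_255 = 149;  b_256 = 122
  b_257 = 137;  b_258 = 13;  b_259 = 191;  b_260 = 12;  b_261 = 195;  b_262 = 14
  b_263 = 207;  b_264 = 67;  b_265 = 99;  b_266 = 218;  b_267 = 201;  b_268 = 34
  b_269 = 13;  b_270 = 161;  b_271 = 119;  b_272 = 160;  b_273 = 199;  b_274 = 86
  b_275 = 67;  b_276 = 135;  b_277 = 91;  b_278 = 222;  b_279 = 93;  b_280 = 74
  b_281 = 241;  b_282 = 213;  b_283 = 111;  b_284 = 148;  b_285 = 171;  b_286 = 158
  b_287 = 23;  b_288 = 235;  b_289 = 19;  b_290 = 66;  b_291 = 81;  b_292 = 242
  b_293 = 53;  b_294 = 169;  b_295 = 167;  b_296 = 232;  b_297 = 111;  b_298 = 230
  b_299 = 75;  b_300 = 111;  b_301 = 139;  b_302 = 6;  b_303 = 165;  b_304 = 26
  b_305 = 217;  b_306 = 29;  b_307 = 31;  b_308 = 156;  b_309 = 19;  b_310 = 46
  b_311 = 223;  b_312 = 19;  b_313 = 195;  b_314 = 42;  b_315 = 89;  b_316 = 194
  b_317 = 221;  b_318 = 49;  b_319 = 215;  b_320 = 176;  b_321 = 151;  b_322 = 118
  b_323 = 211;  b_324 = 215;  b_325 = 187;  b_326 = 174;  b_327 = 109;  b_328 = 234
  b_329 = 65;  b_330 = 229;  b_331 = 207;  b_332 = 36;  b_333 = 251;  b_334 = 190
  b_335 = 39;  b_336 = 187;  b_337 = 115;  b_338 = 146;  b_339 = 225;  b_340 = 146
  b_341 = 5;  b_342 = 57;  b_343 = 7;  b_344 = 248;  b_345 = 63;  b_346 = 6
  b_347 = 219;  b_348 = 191;  b_349 = 235;  b_350 = 214;  b_351 = 181;  b_352 = 186
  b_353 = 41;  b_354 = 45;  b_355 = 127;  b_356 = 44;  b_357 = 99;  b_358 = 78
  b_359 = 239;  b_360 = 227;  b_361 = 35;  b_362 = 122;  b_363 = 233;  b_364 = 98
  b_365 = 173;  b_366 = 193;  b_367 = 55;  b_368 = 192;  b_369 = 103;  b_370 = 150
b_371 = 31·150 + 25·103 + 127·192 + 235·55 + 173·193 = 99
b_372 = 31·99 + 25·150 + 127·103 + 235·192 + 173·55 = 39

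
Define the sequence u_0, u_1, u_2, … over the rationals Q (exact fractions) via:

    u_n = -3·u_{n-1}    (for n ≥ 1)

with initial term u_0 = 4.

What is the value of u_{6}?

u_1 = -3·4 = -12
u_2 = -3·-12 = 36
u_3 = -3·36 = -108
u_4 = -3·-108 = 324
u_5 = -3·324 = -972
u_6 = -3·-972 = 2916

2916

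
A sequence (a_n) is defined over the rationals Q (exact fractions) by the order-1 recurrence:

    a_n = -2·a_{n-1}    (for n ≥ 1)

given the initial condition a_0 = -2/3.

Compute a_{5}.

64/3

a_1 = -2·-2/3 = 4/3
a_2 = -2·4/3 = -8/3
a_3 = -2·-8/3 = 16/3
a_4 = -2·16/3 = -32/3
a_5 = -2·-32/3 = 64/3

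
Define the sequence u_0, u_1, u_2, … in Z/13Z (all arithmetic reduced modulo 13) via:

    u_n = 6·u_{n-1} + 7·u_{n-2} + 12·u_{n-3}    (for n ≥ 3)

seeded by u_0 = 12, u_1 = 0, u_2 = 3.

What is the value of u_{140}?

7

u_3 = 6·3 + 7·0 + 12·12 = 6
u_4 = 6·6 + 7·3 + 12·0 = 5
u_5 = 6·5 + 7·6 + 12·3 = 4
u_6 = 6·4 + 7·5 + 12·6 = 1
u_7 = 6·1 + 7·4 + 12·5 = 3
u_8 = 6·3 + 7·1 + 12·4 = 8
u_9 = 6·8 + 7·3 + 12·1 = 3
u_10 = 6·3 + 7·8 + 12·3 = 6
u_11 = 6·6 + 7·3 + 12·8 = 10
u_12 = 6·10 + 7·6 + 12·3 = 8
u_13 = 6·8 + 7·10 + 12·6 = 8
u_14 = 6·8 + 7·8 + 12·10 = 3
u_15 = 6·3 + 7·8 + 12·8 = 1
u_16 = 6·1 + 7·3 + 12·8 = 6
u_17 = 6·6 + 7·1 + 12·3 = 1
u_18 = 6·1 + 7·6 + 12·1 = 8
u_19 = 6·8 + 7·1 + 12·6 = 10
u_20 = 6·10 + 7·8 + 12·1 = 11
u_21 = 6·11 + 7·10 + 12·8 = 11
u_22 = 6·11 + 7·11 + 12·10 = 3
u_23 = 6·3 + 7·11 + 12·11 = 6
u_24 = 6·6 + 7·3 + 12·11 = 7
u_25 = 6·7 + 7·6 + 12·3 = 3
u_26 = 6·3 + 7·7 + 12·6 = 9
u_27 = 6·9 + 7·3 + 12·7 = 3
u_28 = 6·3 + 7·9 + 12·3 = 0
u_29 = 6·0 + 7·3 + 12·9 = 12
u_30 = 6·12 + 7·0 + 12·3 = 4
u_31 = 6·4 + 7·12 + 12·0 = 4
u_32 = 6·4 + 7·4 + 12·12 = 1
u_33 = 6·1 + 7·4 + 12·4 = 4
u_34 = 6·4 + 7·1 + 12·4 = 1
u_35 = 6·1 + 7·4 + 12·1 = 7
u_36 = 6·7 + 7·1 + 12·4 = 6
u_37 = 6·6 + 7·7 + 12·1 = 6
u_38 = 6·6 + 7·6 + 12·7 = 6
u_39 = 6·6 + 7·6 + 12·6 = 7
u_40 = 6·7 + 7·6 + 12·6 = 0
u_41 = 6·0 + 7·7 + 12·6 = 4
u_42 = 6·4 + 7·0 + 12·7 = 4
u_43 = 6·4 + 7·4 + 12·0 = 0
u_44 = 6·0 + 7·4 + 12·4 = 11
u_45 = 6·11 + 7·0 + 12·4 = 10
u_46 = 6·10 + 7·11 + 12·0 = 7
u_47 = 6·7 + 7·10 + 12·11 = 10
u_48 = 6·10 + 7·7 + 12·10 = 8
u_49 = 6·8 + 7·10 + 12·7 = 7
u_50 = 6·7 + 7·8 + 12·10 = 10
u_51 = 6·10 + 7·7 + 12·8 = 10
u_52 = 6·10 + 7·10 + 12·7 = 6
u_53 = 6·6 + 7·10 + 12·10 = 5
u_54 = 6·5 + 7·6 + 12·10 = 10
u_55 = 6·10 + 7·5 + 12·6 = 11
u_56 = 6·11 + 7·10 + 12·5 = 1
u_57 = 6·1 + 7·11 + 12·10 = 8
u_58 = 6·8 + 7·1 + 12·11 = 5
u_59 = 6·5 + 7·8 + 12·1 = 7
u_60 = 6·7 + 7·5 + 12·8 = 4
u_61 = 6·4 + 7·7 + 12·5 = 3
u_62 = 6·3 + 7·4 + 12·7 = 0
u_63 = 6·0 + 7·3 + 12·4 = 4
u_64 = 6·4 + 7·0 + 12·3 = 8
u_65 = 6·8 + 7·4 + 12·0 = 11
u_66 = 6·11 + 7·8 + 12·4 = 1
u_67 = 6·1 + 7·11 + 12·8 = 10
u_68 = 6·10 + 7·1 + 12·11 = 4
u_69 = 6·4 + 7·10 + 12·1 = 2
u_70 = 6·2 + 7·4 + 12·10 = 4
u_71 = 6·4 + 7·2 + 12·4 = 8
u_72 = 6·8 + 7·4 + 12·2 = 9
u_73 = 6·9 + 7·8 + 12·4 = 2
u_74 = 6·2 + 7·9 + 12·8 = 2
u_75 = 6·2 + 7·2 + 12·9 = 4
u_76 = 6·4 + 7·2 + 12·2 = 10
u_77 = 6·10 + 7·4 + 12·2 = 8
u_78 = 6·8 + 7·10 + 12·4 = 10
u_79 = 6·10 + 7·8 + 12·10 = 2
u_80 = 6·2 + 7·10 + 12·8 = 9
u_81 = 6·9 + 7·2 + 12·10 = 6
u_82 = 6·6 + 7·9 + 12·2 = 6
u_83 = 6·6 + 7·6 + 12·9 = 4
u_84 = 6·4 + 7·6 + 12·6 = 8
u_85 = 6·8 + 7·4 + 12·6 = 5
u_86 = 6·5 + 7·8 + 12·4 = 4
u_87 = 6·4 + 7·5 + 12·8 = 12
u_88 = 6·12 + 7·4 + 12·5 = 4
u_89 = 6·4 + 7·12 + 12·4 = 0
u_90 = 6·0 + 7·4 + 12·12 = 3
u_91 = 6·3 + 7·0 + 12·4 = 1
u_92 = 6·1 + 7·3 + 12·0 = 1
u_93 = 6·1 + 7·1 + 12·3 = 10
u_94 = 6·10 + 7·1 + 12·1 = 1
u_95 = 6·1 + 7·10 + 12·1 = 10
u_96 = 6·10 + 7·1 + 12·10 = 5
u_97 = 6·5 + 7·10 + 12·1 = 8
u_98 = 6·8 + 7·5 + 12·10 = 8
u_99 = 6·8 + 7·8 + 12·5 = 8
u_100 = 6·8 + 7·8 + 12·8 = 5
u_101 = 6·5 + 7·8 + 12·8 = 0
u_102 = 6·0 + 7·5 + 12·8 = 1
u_103 = 6·1 + 7·0 + 12·5 = 1
u_104 = 6·1 + 7·1 + 12·0 = 0
u_105 = 6·0 + 7·1 + 12·1 = 6
u_106 = 6·6 + 7·0 + 12·1 = 9
u_107 = 6·9 + 7·6 + 12·0 = 5
u_108 = 6·5 + 7·9 + 12·6 = 9
u_109 = 6·9 + 7·5 + 12·9 = 2
u_110 = 6·2 + 7·9 + 12·5 = 5
u_111 = 6·5 + 7·2 + 12·9 = 9
u_112 = 6·9 + 7·5 + 12·2 = 9
u_113 = 6·9 + 7·9 + 12·5 = 8
u_114 = 6·8 + 7·9 + 12·9 = 11
u_115 = 6·11 + 7·8 + 12·9 = 9
u_116 = 6·9 + 7·11 + 12·8 = 6
u_117 = 6·6 + 7·9 + 12·11 = 10
u_118 = 6·10 + 7·6 + 12·9 = 2
u_119 = 6·2 + 7·10 + 12·6 = 11
u_120 = 6·11 + 7·2 + 12·10 = 5
u_121 = 6·5 + 7·11 + 12·2 = 1
u_122 = 6·1 + 7·5 + 12·11 = 4
u_123 = 6·4 + 7·1 + 12·5 = 0
u_124 = 6·0 + 7·4 + 12·1 = 1
u_125 = 6·1 + 7·0 + 12·4 = 2
u_126 = 6·2 + 7·1 + 12·0 = 6
u_127 = 6·6 + 7·2 + 12·1 = 10
u_128 = 6·10 + 7·6 + 12·2 = 9
u_129 = 6·9 + 7·10 + 12·6 = 1
u_130 = 6·1 + 7·9 + 12·10 = 7
u_131 = 6·7 + 7·1 + 12·9 = 1
u_132 = 6·1 + 7·7 + 12·1 = 2
u_133 = 6·2 + 7·1 + 12·7 = 12
u_134 = 6·12 + 7·2 + 12·1 = 7
u_135 = 6·7 + 7·12 + 12·2 = 7
u_136 = 6·7 + 7·7 + 12·12 = 1
u_137 = 6·1 + 7·7 + 12·7 = 9
u_138 = 6·9 + 7·1 + 12·7 = 2
u_139 = 6·2 + 7·9 + 12·1 = 9
u_140 = 6·9 + 7·2 + 12·9 = 7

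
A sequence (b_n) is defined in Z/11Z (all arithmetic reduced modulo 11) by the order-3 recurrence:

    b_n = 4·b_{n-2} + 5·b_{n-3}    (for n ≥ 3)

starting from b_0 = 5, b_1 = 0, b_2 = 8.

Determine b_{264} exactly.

b_3 = 0·8 + 4·0 + 5·5 = 3
b_4 = 0·3 + 4·8 + 5·0 = 10
b_5 = 0·10 + 4·3 + 5·8 = 8
b_6 = 0·8 + 4·10 + 5·3 = 0
b_7 = 0·0 + 4·8 + 5·10 = 5
b_8 = 0·5 + 4·0 + 5·8 = 7
b_9 = 0·7 + 4·5 + 5·0 = 9
b_10 = 0·9 + 4·7 + 5·5 = 9
b_11 = 0·9 + 4·9 + 5·7 = 5
b_12 = 0·5 + 4·9 + 5·9 = 4
b_13 = 0·4 + 4·5 + 5·9 = 10
b_14 = 0·10 + 4·4 + 5·5 = 8
b_15 = 0·8 + 4·10 + 5·4 = 5
b_16 = 0·5 + 4·8 + 5·10 = 5
b_17 = 0·5 + 4·5 + 5·8 = 5
b_18 = 0·5 + 4·5 + 5·5 = 1
b_19 = 0·1 + 4·5 + 5·5 = 1
b_20 = 0·1 + 4·1 + 5·5 = 7
b_21 = 0·7 + 4·1 + 5·1 = 9
b_22 = 0·9 + 4·7 + 5·1 = 0
b_23 = 0·0 + 4·9 + 5·7 = 5
b_24 = 0·5 + 4·0 + 5·9 = 1
b_25 = 0·1 + 4·5 + 5·0 = 9
b_26 = 0·9 + 4·1 + 5·5 = 7
b_27 = 0·7 + 4·9 + 5·1 = 8
b_28 = 0·8 + 4·7 + 5·9 = 7
b_29 = 0·7 + 4·8 + 5·7 = 1
b_30 = 0·1 + 4·7 + 5·8 = 2
b_31 = 0·2 + 4·1 + 5·7 = 6
b_32 = 0·6 + 4·2 + 5·1 = 2
b_33 = 0·2 + 4·6 + 5·2 = 1
b_34 = 0·1 + 4·2 + 5·6 = 5
b_35 = 0·5 + 4·1 + 5·2 = 3
b_36 = 0·3 + 4·5 + 5·1 = 3
b_37 = 0·3 + 4·3 + 5·5 = 4
b_38 = 0·4 + 4·3 + 5·3 = 5
b_39 = 0·5 + 4·4 + 5·3 = 9
b_40 = 0·9 + 4·5 + 5·4 = 7
b_41 = 0·7 + 4·9 + 5·5 = 6
b_42 = 0·6 + 4·7 + 5·9 = 7
b_43 = 0·7 + 4·6 + 5·7 = 4
b_44 = 0·4 + 4·7 + 5·6 = 3
b_45 = 0·3 + 4·4 + 5·7 = 7
b_46 = 0·7 + 4·3 + 5·4 = 10
b_47 = 0·10 + 4·7 + 5·3 = 10
b_48 = 0·10 + 4·10 + 5·7 = 9
b_49 = 0·9 + 4·10 + 5·10 = 2
b_50 = 0·2 + 4·9 + 5·10 = 9
b_51 = 0·9 + 4·2 + 5·9 = 9
b_52 = 0·9 + 4·9 + 5·2 = 2
b_53 = 0·2 + 4·9 + 5·9 = 4
b_54 = 0·4 + 4·2 + 5·9 = 9
b_55 = 0·9 + 4·4 + 5·2 = 4
b_56 = 0·4 + 4·9 + 5·4 = 1
b_57 = 0·1 + 4·4 + 5·9 = 6
b_58 = 0·6 + 4·1 + 5·4 = 2
b_59 = 0·2 + 4·6 + 5·1 = 7
b_60 = 0·7 + 4·2 + 5·6 = 5
b_61 = 0·5 + 4·7 + 5·2 = 5
b_62 = 0·5 + 4·5 + 5·7 = 0
b_63 = 0·0 + 4·5 + 5·5 = 1
b_64 = 0·1 + 4·0 + 5·5 = 3
b_65 = 0·3 + 4·1 + 5·0 = 4
b_66 = 0·4 + 4·3 + 5·1 = 6
b_67 = 0·6 + 4·4 + 5·3 = 9
b_68 = 0·9 + 4·6 + 5·4 = 0
b_69 = 0·0 + 4·9 + 5·6 = 0
b_70 = 0·0 + 4·0 + 5·9 = 1
b_71 = 0·1 + 4·0 + 5·0 = 0
b_72 = 0·0 + 4·1 + 5·0 = 4
b_73 = 0·4 + 4·0 + 5·1 = 5
b_74 = 0·5 + 4·4 + 5·0 = 5
b_75 = 0·5 + 4·5 + 5·4 = 7
b_76 = 0·7 + 4·5 + 5·5 = 1
b_77 = 0·1 + 4·7 + 5·5 = 9
b_78 = 0·9 + 4·1 + 5·7 = 6
b_79 = 0·6 + 4·9 + 5·1 = 8
b_80 = 0·8 + 4·6 + 5·9 = 3
b_81 = 0·3 + 4·8 + 5·6 = 7
b_82 = 0·7 + 4·3 + 5·8 = 8
b_83 = 0·8 + 4·7 + 5·3 = 10
b_84 = 0·10 + 4·8 + 5·7 = 1
b_85 = 0·1 + 4·10 + 5·8 = 3
b_86 = 0·3 + 4·1 + 5·10 = 10
b_87 = 0·10 + 4·3 + 5·1 = 6
b_88 = 0·6 + 4·10 + 5·3 = 0
b_89 = 0·0 + 4·6 + 5·10 = 8
b_90 = 0·8 + 4·0 + 5·6 = 8
b_91 = 0·8 + 4·8 + 5·0 = 10
b_92 = 0·10 + 4·8 + 5·8 = 6
b_93 = 0·6 + 4·10 + 5·8 = 3
b_94 = 0·3 + 4·6 + 5·10 = 8
b_95 = 0·8 + 4·3 + 5·6 = 9
b_96 = 0·9 + 4·8 + 5·3 = 3
b_97 = 0·3 + 4·9 + 5·8 = 10
b_98 = 0·10 + 4·3 + 5·9 = 2
b_99 = 0·2 + 4·10 + 5·3 = 0
b_100 = 0·0 + 4·2 + 5·10 = 3
b_101 = 0·3 + 4·0 + 5·2 = 10
b_102 = 0·10 + 4·3 + 5·0 = 1
b_103 = 0·1 + 4·10 + 5·3 = 0
b_104 = 0·0 + 4·1 + 5·10 = 10
b_105 = 0·10 + 4·0 + 5·1 = 5
b_106 = 0·5 + 4·10 + 5·0 = 7
b_107 = 0·7 + 4·5 + 5·10 = 4
b_108 = 0·4 + 4·7 + 5·5 = 9
b_109 = 0·9 + 4·4 + 5·7 = 7
b_110 = 0·7 + 4·9 + 5·4 = 1
b_111 = 0·1 + 4·7 + 5·9 = 7
b_112 = 0·7 + 4·1 + 5·7 = 6
b_113 = 0·6 + 4·7 + 5·1 = 0
b_114 = 0·0 + 4·6 + 5·7 = 4
b_115 = 0·4 + 4·0 + 5·6 = 8
b_116 = 0·8 + 4·4 + 5·0 = 5
b_117 = 0·5 + 4·8 + 5·4 = 8
b_118 = 0·8 + 4·5 + 5·8 = 5
b_119 = 0·5 + 4·8 + 5·5 = 2
b_120 = 0·2 + 4·5 + 5·8 = 5
b_121 = 0·5 + 4·2 + 5·5 = 0
b_122 = 0·0 + 4·5 + 5·2 = 8
(b_120, b_121, b_122) = (5, 0, 8) = (b_0, b_1, b_2), so the sequence has period 120.
264 ≡ 24 (mod 120), hence b_264 = b_24 = 1.

1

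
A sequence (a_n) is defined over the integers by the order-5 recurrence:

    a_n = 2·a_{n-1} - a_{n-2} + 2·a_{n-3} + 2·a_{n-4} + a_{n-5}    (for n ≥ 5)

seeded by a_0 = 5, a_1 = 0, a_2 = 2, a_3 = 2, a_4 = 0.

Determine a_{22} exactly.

a_5 = 2·0 + -1·2 + 2·2 + 2·0 + 1·5 = 7
a_6 = 2·7 + -1·0 + 2·2 + 2·2 + 1·0 = 22
a_7 = 2·22 + -1·7 + 2·0 + 2·2 + 1·2 = 43
a_8 = 2·43 + -1·22 + 2·7 + 2·0 + 1·2 = 80
a_9 = 2·80 + -1·43 + 2·22 + 2·7 + 1·0 = 175
a_10 = 2·175 + -1·80 + 2·43 + 2·22 + 1·7 = 407
a_11 = 2·407 + -1·175 + 2·80 + 2·43 + 1·22 = 907
a_12 = 2·907 + -1·407 + 2·175 + 2·80 + 1·43 = 1960
a_13 = 2·1960 + -1·907 + 2·407 + 2·175 + 1·80 = 4257
a_14 = 2·4257 + -1·1960 + 2·907 + 2·407 + 1·175 = 9357
a_15 = 2·9357 + -1·4257 + 2·1960 + 2·907 + 1·407 = 20598
a_16 = 2·20598 + -1·9357 + 2·4257 + 2·1960 + 1·907 = 45180
a_17 = 2·45180 + -1·20598 + 2·9357 + 2·4257 + 1·1960 = 98950
a_18 = 2·98950 + -1·45180 + 2·20598 + 2·9357 + 1·4257 = 216887
a_19 = 2·216887 + -1·98950 + 2·45180 + 2·20598 + 1·9357 = 475737
a_20 = 2·475737 + -1·216887 + 2·98950 + 2·45180 + 1·20598 = 1043445
a_21 = 2·1043445 + -1·475737 + 2·216887 + 2·98950 + 1·45180 = 2288007
a_22 = 2·2288007 + -1·1043445 + 2·475737 + 2·216887 + 1·98950 = 5016767

5016767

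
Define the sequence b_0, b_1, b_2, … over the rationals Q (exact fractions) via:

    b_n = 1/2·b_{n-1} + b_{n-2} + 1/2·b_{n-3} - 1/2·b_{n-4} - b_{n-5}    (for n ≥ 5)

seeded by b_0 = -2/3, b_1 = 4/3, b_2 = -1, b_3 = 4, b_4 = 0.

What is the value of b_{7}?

b_5 = 1/2·0 + 1·4 + 1/2·-1 + -1/2·4/3 + -1·-2/3 = 7/2
b_6 = 1/2·7/2 + 1·0 + 1/2·4 + -1/2·-1 + -1·4/3 = 35/12
b_7 = 1/2·35/12 + 1·7/2 + 1/2·0 + -1/2·4 + -1·-1 = 95/24

95/24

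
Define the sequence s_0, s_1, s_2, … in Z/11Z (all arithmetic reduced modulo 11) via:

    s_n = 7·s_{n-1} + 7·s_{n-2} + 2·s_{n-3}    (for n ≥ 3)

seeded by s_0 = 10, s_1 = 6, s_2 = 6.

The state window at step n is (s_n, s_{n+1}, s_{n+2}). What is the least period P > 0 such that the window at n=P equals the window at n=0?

1330

n=0: window = (10, 6, 6)
n=1: window = (6, 6, 5)
n=2: window = (6, 5, 1)
n=3: window = (5, 1, 10)
n=4: window = (1, 10, 10)
n=5: window = (10, 10, 10)
n=6: window = (10, 10, 6)
n=7: window = (10, 6, 0)
n=8: window = (6, 0, 7)
n=9: window = (0, 7, 6)
n=10: window = (7, 6, 3)
n=11: window = (6, 3, 0)
n=12: window = (3, 0, 0)
n=13: window = (0, 0, 6)
n=14: window = (0, 6, 9)
n=15: window = (6, 9, 6)
n=16: window = (9, 6, 7)
n=17: window = (6, 7, 10)
n=18: window = (7, 10, 10)
n=19: window = (10, 10, 0)
n=20: window = (10, 0, 2)
n=21: window = (0, 2, 1)
n=22: window = (2, 1, 10)
n=23: window = (1, 10, 4)
n=24: window = (10, 4, 1)
n=25: window = (4, 1, 0)
n=26: window = (1, 0, 4)
n=27: window = (0, 4, 8)
n=28: window = (4, 8, 7)
n=29: window = (8, 7, 3)
n=30: window = (7, 3, 9)
n=31: window = (3, 9, 10)
n=32: window = (9, 10, 7)
n=33: window = (10, 7, 5)
n=34: window = (7, 5, 5)
n=35: window = (5, 5, 7)
n=36: window = (5, 7, 6)
n=37: window = (7, 6, 2)
n=38: window = (6, 2, 4)
n=39: window = (2, 4, 10)
n=40: window = (4, 10, 3)
…
n=1328: window = (5, 2, 10)
n=1329: window = (2, 10, 6)
n=1330: window = (10, 6, 6)
window at n=1330 equals window at n=0 → period = 1330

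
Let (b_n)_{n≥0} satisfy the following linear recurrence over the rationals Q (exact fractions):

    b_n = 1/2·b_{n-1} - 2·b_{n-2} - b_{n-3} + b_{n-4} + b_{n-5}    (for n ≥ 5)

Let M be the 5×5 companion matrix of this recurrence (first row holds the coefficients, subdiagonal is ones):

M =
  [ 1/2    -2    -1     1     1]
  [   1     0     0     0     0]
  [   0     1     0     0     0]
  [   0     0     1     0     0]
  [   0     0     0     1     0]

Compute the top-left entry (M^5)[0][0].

(M^5)[0][0] is the top entry after applying M 5 times to the unit state (1, 0, 0, 0, 0). Equivalently it is h_{9} for the auxiliary sequence (h_n) obeying the same recurrence with h_4 = 1 and h_i = 0 for 0 ≤ i < 4:
h_5 = 1/2·1 + -2·0 + -1·0 + 1·0 + 1·0 = 1/2
h_6 = 1/2·1/2 + -2·1 + -1·0 + 1·0 + 1·0 = -7/4
h_7 = 1/2·-7/4 + -2·1/2 + -1·1 + 1·0 + 1·0 = -23/8
h_8 = 1/2·-23/8 + -2·-7/4 + -1·1/2 + 1·1 + 1·0 = 41/16
h_9 = 1/2·41/16 + -2·-23/8 + -1·-7/4 + 1·1/2 + 1·1 = 329/32

329/32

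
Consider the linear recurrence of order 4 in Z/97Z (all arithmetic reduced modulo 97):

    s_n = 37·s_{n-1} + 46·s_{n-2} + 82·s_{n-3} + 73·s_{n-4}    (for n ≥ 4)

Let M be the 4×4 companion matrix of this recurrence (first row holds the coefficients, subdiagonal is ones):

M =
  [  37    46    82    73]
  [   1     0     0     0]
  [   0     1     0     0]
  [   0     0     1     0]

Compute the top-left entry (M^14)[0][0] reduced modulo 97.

30

(M^14)[0][0] is the top entry after applying M 14 times to the unit state (1, 0, 0, 0). Equivalently it is h_{17} for the auxiliary sequence (h_n) obeying the same recurrence with h_3 = 1 and h_i = 0 for 0 ≤ i < 3:
h_4 = 37·1 + 46·0 + 82·0 + 73·0 = 37
h_5 = 37·37 + 46·1 + 82·0 + 73·0 = 57
h_6 = 37·57 + 46·37 + 82·1 + 73·0 = 13
h_7 = 37·13 + 46·57 + 82·37 + 73·1 = 2
h_8 = 37·2 + 46·13 + 82·57 + 73·37 = 93
h_9 = 37·93 + 46·2 + 82·13 + 73·57 = 30
h_10 = 37·30 + 46·93 + 82·2 + 73·13 = 2
h_11 = 37·2 + 46·30 + 82·93 + 73·2 = 11
h_12 = 37·11 + 46·2 + 82·30 + 73·93 = 48
h_13 = 37·48 + 46·11 + 82·2 + 73·30 = 77
h_14 = 37·77 + 46·48 + 82·11 + 73·2 = 91
h_15 = 37·91 + 46·77 + 82·48 + 73·11 = 8
h_16 = 37·8 + 46·91 + 82·77 + 73·48 = 41
h_17 = 37·41 + 46·8 + 82·91 + 73·77 = 30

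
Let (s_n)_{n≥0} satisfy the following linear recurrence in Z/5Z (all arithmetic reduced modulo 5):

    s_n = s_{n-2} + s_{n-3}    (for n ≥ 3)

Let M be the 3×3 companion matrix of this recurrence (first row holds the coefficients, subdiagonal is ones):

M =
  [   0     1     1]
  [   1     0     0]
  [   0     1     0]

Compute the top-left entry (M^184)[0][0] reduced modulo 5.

(M^184)[0][0] is the top entry after applying M 184 times to the unit state (1, 0, 0). Equivalently it is h_{186} for the auxiliary sequence (h_n) obeying the same recurrence with h_2 = 1 and h_i = 0 for 0 ≤ i < 2:
h_3 = 0·1 + 1·0 + 1·0 = 0
h_4 = 0·0 + 1·1 + 1·0 = 1
h_5 = 0·1 + 1·0 + 1·1 = 1
h_6 = 0·1 + 1·1 + 1·0 = 1
h_7 = 0·1 + 1·1 + 1·1 = 2
h_8 = 0·2 + 1·1 + 1·1 = 2
h_9 = 0·2 + 1·2 + 1·1 = 3
h_10 = 0·3 + 1·2 + 1·2 = 4
h_11 = 0·4 + 1·3 + 1·2 = 0
h_12 = 0·0 + 1·4 + 1·3 = 2
h_13 = 0·2 + 1·0 + 1·4 = 4
h_14 = 0·4 + 1·2 + 1·0 = 2
h_15 = 0·2 + 1·4 + 1·2 = 1
h_16 = 0·1 + 1·2 + 1·4 = 1
h_17 = 0·1 + 1·1 + 1·2 = 3
h_18 = 0·3 + 1·1 + 1·1 = 2
h_19 = 0·2 + 1·3 + 1·1 = 4
h_20 = 0·4 + 1·2 + 1·3 = 0
h_21 = 0·0 + 1·4 + 1·2 = 1
h_22 = 0·1 + 1·0 + 1·4 = 4
h_23 = 0·4 + 1·1 + 1·0 = 1
h_24 = 0·1 + 1·4 + 1·1 = 0
h_25 = 0·0 + 1·1 + 1·4 = 0
h_26 = 0·0 + 1·0 + 1·1 = 1
(h_24, h_25, h_26) = (0, 0, 1) = (h_0, h_1, h_2), so the sequence has period 24.
186 ≡ 18 (mod 24), hence h_186 = h_18 = 2.

2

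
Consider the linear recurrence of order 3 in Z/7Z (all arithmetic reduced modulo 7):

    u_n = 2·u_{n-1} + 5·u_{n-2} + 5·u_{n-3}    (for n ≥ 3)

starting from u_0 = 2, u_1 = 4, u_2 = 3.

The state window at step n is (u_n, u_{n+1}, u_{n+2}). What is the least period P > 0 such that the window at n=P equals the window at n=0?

48

n=0: window = (2, 4, 3)
n=1: window = (4, 3, 1)
n=2: window = (3, 1, 2)
n=3: window = (1, 2, 3)
n=4: window = (2, 3, 0)
n=5: window = (3, 0, 4)
n=6: window = (0, 4, 2)
n=7: window = (4, 2, 3)
n=8: window = (2, 3, 1)
n=9: window = (3, 1, 6)
n=10: window = (1, 6, 4)
n=11: window = (6, 4, 1)
n=12: window = (4, 1, 3)
n=13: window = (1, 3, 3)
n=14: window = (3, 3, 5)
n=15: window = (3, 5, 5)
n=16: window = (5, 5, 1)
n=17: window = (5, 1, 3)
n=18: window = (1, 3, 1)
n=19: window = (3, 1, 1)
n=20: window = (1, 1, 1)
n=21: window = (1, 1, 5)
n=22: window = (1, 5, 6)
n=23: window = (5, 6, 0)
n=24: window = (6, 0, 6)
n=25: window = (0, 6, 0)
n=26: window = (6, 0, 2)
n=27: window = (0, 2, 6)
n=28: window = (2, 6, 1)
n=29: window = (6, 1, 0)
n=30: window = (1, 0, 0)
n=31: window = (0, 0, 5)
n=32: window = (0, 5, 3)
n=33: window = (5, 3, 3)
n=34: window = (3, 3, 4)
n=35: window = (3, 4, 3)
n=36: window = (4, 3, 6)
n=37: window = (3, 6, 5)
n=38: window = (6, 5, 6)
n=39: window = (5, 6, 4)
n=40: window = (6, 4, 0)
…
n=46: window = (3, 4, 2)
n=47: window = (4, 2, 4)
n=48: window = (2, 4, 3)
window at n=48 equals window at n=0 → period = 48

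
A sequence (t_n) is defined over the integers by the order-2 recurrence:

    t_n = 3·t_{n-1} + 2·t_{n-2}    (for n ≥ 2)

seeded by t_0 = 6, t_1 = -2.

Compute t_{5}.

190

t_2 = 3·-2 + 2·6 = 6
t_3 = 3·6 + 2·-2 = 14
t_4 = 3·14 + 2·6 = 54
t_5 = 3·54 + 2·14 = 190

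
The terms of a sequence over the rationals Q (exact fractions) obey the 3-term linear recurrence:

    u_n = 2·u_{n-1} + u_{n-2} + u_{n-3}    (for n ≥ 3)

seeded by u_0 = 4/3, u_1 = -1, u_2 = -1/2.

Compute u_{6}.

u_3 = 2·-1/2 + 1·-1 + 1·4/3 = -2/3
u_4 = 2·-2/3 + 1·-1/2 + 1·-1 = -17/6
u_5 = 2·-17/6 + 1·-2/3 + 1·-1/2 = -41/6
u_6 = 2·-41/6 + 1·-17/6 + 1·-2/3 = -103/6

-103/6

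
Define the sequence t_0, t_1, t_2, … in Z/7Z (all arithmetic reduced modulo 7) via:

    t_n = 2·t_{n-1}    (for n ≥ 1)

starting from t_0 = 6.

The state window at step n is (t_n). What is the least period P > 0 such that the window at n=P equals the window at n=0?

n=0: window = (6)
n=1: window = (5)
n=2: window = (3)
n=3: window = (6)
window at n=3 equals window at n=0 → period = 3

3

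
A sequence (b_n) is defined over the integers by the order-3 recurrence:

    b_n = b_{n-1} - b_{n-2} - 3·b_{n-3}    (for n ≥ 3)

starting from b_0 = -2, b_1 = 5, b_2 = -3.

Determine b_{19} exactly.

20126

b_3 = 1·-3 + -1·5 + -3·-2 = -2
b_4 = 1·-2 + -1·-3 + -3·5 = -14
b_5 = 1·-14 + -1·-2 + -3·-3 = -3
b_6 = 1·-3 + -1·-14 + -3·-2 = 17
b_7 = 1·17 + -1·-3 + -3·-14 = 62
b_8 = 1·62 + -1·17 + -3·-3 = 54
b_9 = 1·54 + -1·62 + -3·17 = -59
b_10 = 1·-59 + -1·54 + -3·62 = -299
b_11 = 1·-299 + -1·-59 + -3·54 = -402
b_12 = 1·-402 + -1·-299 + -3·-59 = 74
b_13 = 1·74 + -1·-402 + -3·-299 = 1373
b_14 = 1·1373 + -1·74 + -3·-402 = 2505
b_15 = 1·2505 + -1·1373 + -3·74 = 910
b_16 = 1·910 + -1·2505 + -3·1373 = -5714
b_17 = 1·-5714 + -1·910 + -3·2505 = -14139
b_18 = 1·-14139 + -1·-5714 + -3·910 = -11155
b_19 = 1·-11155 + -1·-14139 + -3·-5714 = 20126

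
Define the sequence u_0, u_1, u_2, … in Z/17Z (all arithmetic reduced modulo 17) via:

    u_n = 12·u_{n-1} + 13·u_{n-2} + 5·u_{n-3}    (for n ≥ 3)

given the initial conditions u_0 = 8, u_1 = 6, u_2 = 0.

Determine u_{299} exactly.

u_3 = 12·0 + 13·6 + 5·8 = 16
u_4 = 12·16 + 13·0 + 5·6 = 1
u_5 = 12·1 + 13·16 + 5·0 = 16
u_6 = 12·16 + 13·1 + 5·16 = 13
u_7 = 12·13 + 13·16 + 5·1 = 12
u_8 = 12·12 + 13·13 + 5·16 = 2
Continuing the recurrence:
  u_9 = 7;  u_10 = 0;  u_11 = 16;  u_12 = 6;  u_13 = 8;  u_14 = 16
  u_15 = 3;  u_16 = 12;  u_17 = 8;  u_18 = 12;  u_19 = 2;  u_20 = 16
  u_21 = 6;  u_22 = 1;  u_23 = 0;  u_24 = 9;  u_25 = 11;  u_26 = 11
  u_27 = 14;  u_28 = 9;  u_29 = 5;  u_30 = 9;  u_31 = 14;  u_32 = 4
  u_33 = 3;  u_34 = 5;  u_35 = 0;  u_36 = 12;  u_37 = 16;  u_38 = 8
  u_39 = 7;  u_40 = 13;  u_41 = 15;  u_42 = 10;  u_43 = 6;  u_44 = 5
  u_45 = 1;  u_46 = 5;  u_47 = 13;  u_48 = 5;  u_49 = 16;  u_50 = 16
  u_51 = 0;  u_52 = 16;  u_53 = 0;  u_54 = 4;  u_55 = 9;  u_56 = 7
  u_57 = 0;  u_58 = 0;  u_59 = 1;  u_60 = 12;  u_61 = 4;  u_62 = 5
  u_63 = 2;  u_64 = 7;  u_65 = 16;  u_66 = 4;  u_67 = 2;  u_68 = 3
  u_69 = 14;  u_70 = 13;  u_71 = 13;  u_72 = 4;  u_73 = 10;  u_74 = 16
  u_75 = 2;  u_76 = 10;  u_77 = 5;  u_78 = 13;  u_79 = 16;  u_80 = 12
  u_81 = 9;  u_82 = 4;  u_83 = 4;  u_84 = 9;  u_85 = 10;  u_86 = 2
  u_87 = 12;  u_88 = 16;  u_89 = 1;  u_90 = 8;  u_91 = 2;  u_92 = 14
  u_93 = 13;  u_94 = 8;  u_95 = 12;  u_96 = 7;  u_97 = 8;  u_98 = 9
  u_99 = 9;  u_100 = 10;  u_101 = 10;  u_102 = 6;  u_103 = 14;  u_104 = 7
  u_105 = 7;  u_106 = 7;  u_107 = 6;  u_108 = 11;  u_109 = 7;  u_110 = 2
  u_111 = 0;  u_112 = 10;  u_113 = 11;  u_114 = 7;  u_115 = 5;  u_116 = 2
  u_117 = 5;  u_118 = 9;  u_119 = 13;  u_120 = 9;  u_121 = 16;  u_122 = 0
  u_123 = 15;  u_124 = 5;  u_125 = 0;  u_126 = 4;  u_127 = 5;  u_128 = 10
  u_129 = 1;  u_130 = 14;  u_131 = 10;  u_132 = 1;  u_133 = 8;  u_134 = 6
  u_135 = 11;  u_136 = 12;  u_137 = 11;  u_138 = 3;  u_139 = 1;  u_140 = 4
  u_141 = 8;  u_142 = 0;  u_143 = 5;  u_144 = 15;  u_145 = 7;  u_146 = 15
  u_147 = 6;  u_148 = 13;  u_149 = 3;  u_150 = 14;  u_151 = 0;  u_152 = 10
  u_153 = 3;  u_154 = 13;  u_155 = 7;  u_156 = 13;  u_157 = 6;  u_158 = 4
  u_159 = 4;  u_160 = 11;  u_161 = 0;  u_162 = 10;  u_163 = 5;  u_164 = 3
  u_165 = 15;  u_166 = 6;  u_167 = 10;  u_168 = 1;  u_169 = 2;  u_170 = 2
  u_171 = 4;  u_172 = 16;  u_173 = 16;  u_174 = 12;  u_175 = 7;  u_176 = 14
  u_177 = 13;  u_178 = 16;  u_179 = 6;  u_180 = 5;  u_181 = 14;  u_182 = 8
  u_183 = 14;  u_184 = 2;  u_185 = 8;  u_186 = 5;  u_187 = 4;  u_188 = 0
  u_189 = 9;  u_190 = 9;  u_191 = 4;  u_192 = 6;  u_193 = 16;  u_194 = 1
  u_195 = 12;  u_196 = 16;  u_197 = 13;  u_198 = 16;  u_199 = 16;  u_200 = 6
  u_201 = 3;  u_202 = 7;  u_203 = 0;  u_204 = 4;  u_205 = 15;  u_206 = 11
  u_207 = 7;  u_208 = 13;  u_209 = 13;  u_210 = 3;  u_211 = 15;  u_212 = 12
  u_213 = 14;  u_214 = 8;  u_215 = 15;  u_216 = 14;  u_217 = 12;  u_218 = 10
  u_219 = 6;  u_220 = 7;  u_221 = 8;  u_222 = 13;  u_223 = 6;  u_224 = 9
  u_225 = 13;  u_226 = 14;  u_227 = 8;  u_228 = 3;  u_229 = 6;  u_230 = 15
  u_231 = 1;  u_232 = 16;  u_233 = 8;  u_234 = 3;  u_235 = 16;  u_236 = 16
  u_237 = 7;  u_238 = 15;  u_239 = 11;  u_240 = 5;  u_241 = 6;  u_242 = 5
  u_243 = 10;  u_244 = 11;  u_245 = 15;  u_246 = 16;  u_247 = 0;  u_248 = 11
  u_249 = 8;  u_250 = 1;  u_251 = 1;  u_252 = 14;  u_253 = 16;  u_254 = 5
  u_255 = 15;  u_256 = 2;  u_257 = 6;  u_258 = 3;  u_259 = 5;  u_260 = 10
  u_261 = 13;  u_262 = 5;  u_263 = 7;  u_264 = 10;  u_265 = 15;  u_266 = 5
  u_267 = 16;  u_268 = 9;  u_269 = 1;  u_270 = 5;  u_271 = 16;  u_272 = 7
  u_273 = 11;  u_274 = 14;  u_275 = 6;  u_276 = 3;  u_277 = 14;  u_278 = 16
  u_279 = 15;  u_280 = 16;  u_281 = 8;  u_282 = 5;  u_283 = 6;  u_284 = 7
  u_285 = 0;  u_286 = 2;  u_287 = 8;  u_288 = 3;  u_289 = 14;  u_290 = 9
  u_291 = 16;  u_292 = 5;  u_293 = 7;  u_294 = 8;  u_295 = 8;  u_296 = 14
  u_297 = 6
u_298 = 12·6 + 13·14 + 5·8 = 5
u_299 = 12·5 + 13·6 + 5·14 = 4

4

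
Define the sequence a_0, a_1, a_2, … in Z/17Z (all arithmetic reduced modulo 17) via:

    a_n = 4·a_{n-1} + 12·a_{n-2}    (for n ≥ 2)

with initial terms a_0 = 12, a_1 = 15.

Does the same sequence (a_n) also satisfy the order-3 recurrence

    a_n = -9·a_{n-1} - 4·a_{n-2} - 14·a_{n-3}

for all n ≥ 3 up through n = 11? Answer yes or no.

yes

Terms a_0..a_11: 12, 15, 0, 10, 6, 8, 2, 2, 15, 16, 6, 12
n=3: candidate gives 10, actual a_3 = 10 ✓
n=4: candidate gives 6, actual a_4 = 6 ✓
n=5: candidate gives 8, actual a_5 = 8 ✓
n=6: candidate gives 2, actual a_6 = 2 ✓
n=7: candidate gives 2, actual a_7 = 2 ✓
n=8: candidate gives 15, actual a_8 = 15 ✓
n=9: candidate gives 16, actual a_9 = 16 ✓
n=10: candidate gives 6, actual a_10 = 6 ✓
n=11: candidate gives 12, actual a_11 = 12 ✓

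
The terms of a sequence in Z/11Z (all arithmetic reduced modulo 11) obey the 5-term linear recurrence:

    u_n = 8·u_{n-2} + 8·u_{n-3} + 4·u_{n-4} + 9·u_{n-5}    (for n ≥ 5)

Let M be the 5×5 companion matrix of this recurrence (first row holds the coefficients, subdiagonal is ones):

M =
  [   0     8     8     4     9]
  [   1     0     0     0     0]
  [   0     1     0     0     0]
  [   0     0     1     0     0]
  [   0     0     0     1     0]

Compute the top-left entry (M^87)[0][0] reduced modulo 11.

5

(M^87)[0][0] is the top entry after applying M 87 times to the unit state (1, 0, 0, 0, 0). Equivalently it is h_{91} for the auxiliary sequence (h_n) obeying the same recurrence with h_4 = 1 and h_i = 0 for 0 ≤ i < 4:
h_5 = 0·1 + 8·0 + 8·0 + 4·0 + 9·0 = 0
h_6 = 0·0 + 8·1 + 8·0 + 4·0 + 9·0 = 8
h_7 = 0·8 + 8·0 + 8·1 + 4·0 + 9·0 = 8
h_8 = 0·8 + 8·8 + 8·0 + 4·1 + 9·0 = 2
h_9 = 0·2 + 8·8 + 8·8 + 4·0 + 9·1 = 5
h_10 = 0·5 + 8·2 + 8·8 + 4·8 + 9·0 = 2
h_11 = 0·2 + 8·5 + 8·2 + 4·8 + 9·8 = 6
h_12 = 0·6 + 8·2 + 8·5 + 4·2 + 9·8 = 4
h_13 = 0·4 + 8·6 + 8·2 + 4·5 + 9·2 = 3
h_14 = 0·3 + 8·4 + 8·6 + 4·2 + 9·5 = 1
h_15 = 0·1 + 8·3 + 8·4 + 4·6 + 9·2 = 10
h_16 = 0·10 + 8·1 + 8·3 + 4·4 + 9·6 = 3
h_17 = 0·3 + 8·10 + 8·1 + 4·3 + 9·4 = 4
h_18 = 0·4 + 8·3 + 8·10 + 4·1 + 9·3 = 3
h_19 = 0·3 + 8·4 + 8·3 + 4·10 + 9·1 = 6
h_20 = 0·6 + 8·3 + 8·4 + 4·3 + 9·10 = 4
h_21 = 0·4 + 8·6 + 8·3 + 4·4 + 9·3 = 5
h_22 = 0·5 + 8·4 + 8·6 + 4·3 + 9·4 = 7
h_23 = 0·7 + 8·5 + 8·4 + 4·6 + 9·3 = 2
h_24 = 0·2 + 8·7 + 8·5 + 4·4 + 9·6 = 1
h_25 = 0·1 + 8·2 + 8·7 + 4·5 + 9·4 = 7
h_26 = 0·7 + 8·1 + 8·2 + 4·7 + 9·5 = 9
h_27 = 0·9 + 8·7 + 8·1 + 4·2 + 9·7 = 3
h_28 = 0·3 + 8·9 + 8·7 + 4·1 + 9·2 = 7
h_29 = 0·7 + 8·3 + 8·9 + 4·7 + 9·1 = 1
h_30 = 0·1 + 8·7 + 8·3 + 4·9 + 9·7 = 3
h_31 = 0·3 + 8·1 + 8·7 + 4·3 + 9·9 = 3
h_32 = 0·3 + 8·3 + 8·1 + 4·7 + 9·3 = 10
h_33 = 0·10 + 8·3 + 8·3 + 4·1 + 9·7 = 5
h_34 = 0·5 + 8·10 + 8·3 + 4·3 + 9·1 = 4
h_35 = 0·4 + 8·5 + 8·10 + 4·3 + 9·3 = 5
h_36 = 0·5 + 8·4 + 8·5 + 4·10 + 9·3 = 7
h_37 = 0·7 + 8·5 + 8·4 + 4·5 + 9·10 = 6
h_38 = 0·6 + 8·7 + 8·5 + 4·4 + 9·5 = 3
h_39 = 0·3 + 8·6 + 8·7 + 4·5 + 9·4 = 6
h_40 = 0·6 + 8·3 + 8·6 + 4·7 + 9·5 = 2
h_41 = 0·2 + 8·6 + 8·3 + 4·6 + 9·7 = 5
h_42 = 0·5 + 8·2 + 8·6 + 4·3 + 9·6 = 9
h_43 = 0·9 + 8·5 + 8·2 + 4·6 + 9·3 = 8
h_44 = 0·8 + 8·9 + 8·5 + 4·2 + 9·6 = 9
h_45 = 0·9 + 8·8 + 8·9 + 4·5 + 9·2 = 9
h_46 = 0·9 + 8·9 + 8·8 + 4·9 + 9·5 = 8
h_47 = 0·8 + 8·9 + 8·9 + 4·8 + 9·9 = 4
h_48 = 0·4 + 8·8 + 8·9 + 4·9 + 9·8 = 2
h_49 = 0·2 + 8·4 + 8·8 + 4·9 + 9·9 = 4
h_50 = 0·4 + 8·2 + 8·4 + 4·8 + 9·9 = 7
h_51 = 0·7 + 8·4 + 8·2 + 4·4 + 9·8 = 4
h_52 = 0·4 + 8·7 + 8·4 + 4·2 + 9·4 = 0
h_53 = 0·0 + 8·4 + 8·7 + 4·4 + 9·2 = 1
h_54 = 0·1 + 8·0 + 8·4 + 4·7 + 9·4 = 8
h_55 = 0·8 + 8·1 + 8·0 + 4·4 + 9·7 = 10
h_56 = 0·10 + 8·8 + 8·1 + 4·0 + 9·4 = 9
h_57 = 0·9 + 8·10 + 8·8 + 4·1 + 9·0 = 5
h_58 = 0·5 + 8·9 + 8·10 + 4·8 + 9·1 = 6
h_59 = 0·6 + 8·5 + 8·9 + 4·10 + 9·8 = 4
h_60 = 0·4 + 8·6 + 8·5 + 4·9 + 9·10 = 5
h_61 = 0·5 + 8·4 + 8·6 + 4·5 + 9·9 = 5
h_62 = 0·5 + 8·5 + 8·4 + 4·6 + 9·5 = 9
h_63 = 0·9 + 8·5 + 8·5 + 4·4 + 9·6 = 7
h_64 = 0·7 + 8·9 + 8·5 + 4·5 + 9·4 = 3
h_65 = 0·3 + 8·7 + 8·9 + 4·5 + 9·5 = 6
h_66 = 0·6 + 8·3 + 8·7 + 4·9 + 9·5 = 7
h_67 = 0·7 + 8·6 + 8·3 + 4·7 + 9·9 = 5
h_68 = 0·5 + 8·7 + 8·6 + 4·3 + 9·7 = 3
h_69 = 0·3 + 8·5 + 8·7 + 4·6 + 9·3 = 4
h_70 = 0·4 + 8·3 + 8·5 + 4·7 + 9·6 = 3
h_71 = 0·3 + 8·4 + 8·3 + 4·5 + 9·7 = 7
h_72 = 0·7 + 8·3 + 8·4 + 4·3 + 9·5 = 3
h_73 = 0·3 + 8·7 + 8·3 + 4·4 + 9·3 = 2
h_74 = 0·2 + 8·3 + 8·7 + 4·3 + 9·4 = 7
h_75 = 0·7 + 8·2 + 8·3 + 4·7 + 9·3 = 7
h_76 = 0·7 + 8·7 + 8·2 + 4·3 + 9·7 = 4
h_77 = 0·4 + 8·7 + 8·7 + 4·2 + 9·3 = 4
h_78 = 0·4 + 8·4 + 8·7 + 4·7 + 9·2 = 2
h_79 = 0·2 + 8·4 + 8·4 + 4·7 + 9·7 = 1
h_80 = 0·1 + 8·2 + 8·4 + 4·4 + 9·7 = 6
h_81 = 0·6 + 8·1 + 8·2 + 4·4 + 9·4 = 10
h_82 = 0·10 + 8·6 + 8·1 + 4·2 + 9·4 = 1
h_83 = 0·1 + 8·10 + 8·6 + 4·1 + 9·2 = 7
h_84 = 0·7 + 8·1 + 8·10 + 4·6 + 9·1 = 0
h_85 = 0·0 + 8·7 + 8·1 + 4·10 + 9·6 = 4
h_86 = 0·4 + 8·0 + 8·7 + 4·1 + 9·10 = 7
h_87 = 0·7 + 8·4 + 8·0 + 4·7 + 9·1 = 3
h_88 = 0·3 + 8·7 + 8·4 + 4·0 + 9·7 = 8
h_89 = 0·8 + 8·3 + 8·7 + 4·4 + 9·0 = 8
h_90 = 0·8 + 8·8 + 8·3 + 4·7 + 9·4 = 9
h_91 = 0·9 + 8·8 + 8·8 + 4·3 + 9·7 = 5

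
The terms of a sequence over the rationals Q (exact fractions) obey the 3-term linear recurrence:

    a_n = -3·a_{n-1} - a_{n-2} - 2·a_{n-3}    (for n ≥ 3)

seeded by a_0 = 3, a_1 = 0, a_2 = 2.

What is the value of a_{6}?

a_3 = -3·2 + -1·0 + -2·3 = -12
a_4 = -3·-12 + -1·2 + -2·0 = 34
a_5 = -3·34 + -1·-12 + -2·2 = -94
a_6 = -3·-94 + -1·34 + -2·-12 = 272

272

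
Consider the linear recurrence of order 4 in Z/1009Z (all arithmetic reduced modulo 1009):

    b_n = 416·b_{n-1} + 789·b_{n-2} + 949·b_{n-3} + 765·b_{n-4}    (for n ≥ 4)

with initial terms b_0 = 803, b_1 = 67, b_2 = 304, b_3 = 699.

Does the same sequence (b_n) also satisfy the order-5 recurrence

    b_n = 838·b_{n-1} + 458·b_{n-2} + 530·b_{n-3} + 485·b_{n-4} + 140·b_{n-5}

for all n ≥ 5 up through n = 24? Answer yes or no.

Terms b_0..b_24: 803, 67, 304, 699, 745, 472, 83, 979, 311, 693, 625, 345, 555, 856, 256, 478, 144, 932, 530, 149, 633, 601, 748, 685, 518
n=5: candidate gives 336, actual b_5 = 472 ✗

no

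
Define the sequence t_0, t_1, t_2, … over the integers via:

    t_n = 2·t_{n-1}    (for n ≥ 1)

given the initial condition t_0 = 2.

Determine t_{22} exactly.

t_1 = 2·2 = 4
t_2 = 2·4 = 8
t_3 = 2·8 = 16
t_4 = 2·16 = 32
t_5 = 2·32 = 64
t_6 = 2·64 = 128
t_7 = 2·128 = 256
t_8 = 2·256 = 512
t_9 = 2·512 = 1024
t_10 = 2·1024 = 2048
t_11 = 2·2048 = 4096
t_12 = 2·4096 = 8192
t_13 = 2·8192 = 16384
t_14 = 2·16384 = 32768
t_15 = 2·32768 = 65536
t_16 = 2·65536 = 131072
t_17 = 2·131072 = 262144
t_18 = 2·262144 = 524288
t_19 = 2·524288 = 1048576
t_20 = 2·1048576 = 2097152
t_21 = 2·2097152 = 4194304
t_22 = 2·4194304 = 8388608

8388608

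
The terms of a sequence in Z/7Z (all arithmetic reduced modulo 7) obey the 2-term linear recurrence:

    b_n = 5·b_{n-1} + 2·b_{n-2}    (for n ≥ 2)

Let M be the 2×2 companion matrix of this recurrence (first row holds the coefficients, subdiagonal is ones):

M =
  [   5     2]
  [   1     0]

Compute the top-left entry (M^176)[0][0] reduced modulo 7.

(M^176)[0][0] is the top entry after applying M 176 times to the unit state (1, 0). Equivalently it is h_{177} for the auxiliary sequence (h_n) obeying the same recurrence with h_1 = 1 and h_i = 0 for 0 ≤ i < 1:
h_2 = 5·1 + 2·0 = 5
h_3 = 5·5 + 2·1 = 6
h_4 = 5·6 + 2·5 = 5
h_5 = 5·5 + 2·6 = 2
h_6 = 5·2 + 2·5 = 6
h_7 = 5·6 + 2·2 = 6
h_8 = 5·6 + 2·6 = 0
h_9 = 5·0 + 2·6 = 5
h_10 = 5·5 + 2·0 = 4
h_11 = 5·4 + 2·5 = 2
h_12 = 5·2 + 2·4 = 4
h_13 = 5·4 + 2·2 = 3
h_14 = 5·3 + 2·4 = 2
h_15 = 5·2 + 2·3 = 2
h_16 = 5·2 + 2·2 = 0
h_17 = 5·0 + 2·2 = 4
h_18 = 5·4 + 2·0 = 6
h_19 = 5·6 + 2·4 = 3
h_20 = 5·3 + 2·6 = 6
h_21 = 5·6 + 2·3 = 1
h_22 = 5·1 + 2·6 = 3
h_23 = 5·3 + 2·1 = 3
h_24 = 5·3 + 2·3 = 0
h_25 = 5·0 + 2·3 = 6
h_26 = 5·6 + 2·0 = 2
h_27 = 5·2 + 2·6 = 1
h_28 = 5·1 + 2·2 = 2
h_29 = 5·2 + 2·1 = 5
h_30 = 5·5 + 2·2 = 1
h_31 = 5·1 + 2·5 = 1
h_32 = 5·1 + 2·1 = 0
h_33 = 5·0 + 2·1 = 2
h_34 = 5·2 + 2·0 = 3
h_35 = 5·3 + 2·2 = 5
h_36 = 5·5 + 2·3 = 3
h_37 = 5·3 + 2·5 = 4
h_38 = 5·4 + 2·3 = 5
h_39 = 5·5 + 2·4 = 5
h_40 = 5·5 + 2·5 = 0
h_41 = 5·0 + 2·5 = 3
h_42 = 5·3 + 2·0 = 1
h_43 = 5·1 + 2·3 = 4
h_44 = 5·4 + 2·1 = 1
h_45 = 5·1 + 2·4 = 6
h_46 = 5·6 + 2·1 = 4
h_47 = 5·4 + 2·6 = 4
h_48 = 5·4 + 2·4 = 0
h_49 = 5·0 + 2·4 = 1
(h_48, h_49) = (0, 1) = (h_0, h_1), so the sequence has period 48.
177 ≡ 33 (mod 48), hence h_177 = h_33 = 2.

2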